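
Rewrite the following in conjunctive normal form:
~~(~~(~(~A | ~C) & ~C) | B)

(A | B) & (C | B) & (~C | B)

~~(~~(~(~A | ~C) & ~C) | B)
⇔ ~~(~(~A | ~C) & ~C) | B   (double negation)
⇔ (~(~A | ~C) & ~C) | B   (double negation)
⇔ (~~A & ~~C & ~C) | B   (De Morgan)
⇔ (A & ~~C & ~C) | B   (double negation)
⇔ (A & C & ~C) | B   (double negation)
⇔ (A | B) & (C | B) & (~C | B)   (distribute | over &)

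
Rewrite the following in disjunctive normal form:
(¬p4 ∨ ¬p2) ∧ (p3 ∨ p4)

(¬p4 ∨ ¬p2) ∧ (p3 ∨ p4)
= (¬p4 ∧ p3) ∨ (¬p4 ∧ p4) ∨ (¬p2 ∧ p3) ∨ (¬p2 ∧ p4)
= (¬p4 ∧ p3) ∨ (¬p2 ∧ p3) ∨ (¬p2 ∧ p4)

(¬p4 ∧ p3) ∨ (¬p2 ∧ p3) ∨ (¬p2 ∧ p4)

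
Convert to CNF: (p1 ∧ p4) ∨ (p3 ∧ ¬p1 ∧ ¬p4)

(p1 ∧ p4) ∨ (p3 ∧ ¬p1 ∧ ¬p4)
⇔ (p1 ∨ p3) ∧ (p1 ∨ ¬p1) ∧ (p1 ∨ ¬p4) ∧ (p4 ∨ p3) ∧ (p4 ∨ ¬p1) ∧ (p4 ∨ ¬p4)   [distribute ∨ over ∧]
⇔ (p1 ∨ p3) ∧ (p1 ∨ ¬p4) ∧ (p4 ∨ p3) ∧ (p4 ∨ ¬p1)   [simplify]

(p1 ∨ p3) ∧ (p1 ∨ ¬p4) ∧ (p4 ∨ p3) ∧ (p4 ∨ ¬p1)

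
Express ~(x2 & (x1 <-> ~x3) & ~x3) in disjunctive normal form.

~x2 | (~x3 & ~x1) | x3

~(x2 & (x1 <-> ~x3) & ~x3)
= ~(x2 & (x1 -> ~x3) & (~x3 -> x1) & ~x3)   (eliminate <->)
= ~(x2 & (~x1 | ~x3) & (~x3 -> x1) & ~x3)   (eliminate ->)
= ~(x2 & (~x1 | ~x3) & (~~x3 | x1) & ~x3)   (eliminate ->)
= ~x2 | ~(~x1 | ~x3) | ~(~~x3 | x1) | ~~x3   (De Morgan)
= ~x2 | (~~x1 & ~~x3) | ~(~~x3 | x1) | ~~x3   (De Morgan)
= ~x2 | (x1 & ~~x3) | ~(~~x3 | x1) | ~~x3   (double negation)
= ~x2 | (x1 & x3) | ~(~~x3 | x1) | ~~x3   (double negation)
= ~x2 | (x1 & x3) | (~~~x3 & ~x1) | ~~x3   (De Morgan)
= ~x2 | (x1 & x3) | (~x3 & ~x1) | ~~x3   (double negation)
= ~x2 | (x1 & x3) | (~x3 & ~x1) | x3   (double negation)
= ~x2 | (~x3 & ~x1) | x3   (simplify)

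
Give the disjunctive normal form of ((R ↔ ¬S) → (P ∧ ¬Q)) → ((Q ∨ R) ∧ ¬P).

(¬R ∧ S ∧ ¬P) ∨ (¬R ∧ S ∧ Q) ∨ (¬S ∧ R ∧ Q) ∨ (Q ∧ ¬P) ∨ (R ∧ ¬P)

((R ↔ ¬S) → (P ∧ ¬Q)) → ((Q ∨ R) ∧ ¬P)
≡ ¬((R ↔ ¬S) → (P ∧ ¬Q)) ∨ ((Q ∨ R) ∧ ¬P)   — eliminate →
≡ ¬(¬(R ↔ ¬S) ∨ (P ∧ ¬Q)) ∨ ((Q ∨ R) ∧ ¬P)   — eliminate →
≡ ¬(¬((R → ¬S) ∧ (¬S → R)) ∨ (P ∧ ¬Q)) ∨ ((Q ∨ R) ∧ ¬P)   — eliminate ↔
≡ ¬(¬((¬R ∨ ¬S) ∧ (¬S → R)) ∨ (P ∧ ¬Q)) ∨ ((Q ∨ R) ∧ ¬P)   — eliminate →
≡ ¬(¬((¬R ∨ ¬S) ∧ (¬¬S ∨ R)) ∨ (P ∧ ¬Q)) ∨ ((Q ∨ R) ∧ ¬P)   — eliminate →
≡ (¬¬((¬R ∨ ¬S) ∧ (¬¬S ∨ R)) ∧ ¬(P ∧ ¬Q)) ∨ ((Q ∨ R) ∧ ¬P)   — De Morgan
≡ ((¬R ∨ ¬S) ∧ (¬¬S ∨ R) ∧ ¬(P ∧ ¬Q)) ∨ ((Q ∨ R) ∧ ¬P)   — double negation
≡ ((¬R ∨ ¬S) ∧ (S ∨ R) ∧ ¬(P ∧ ¬Q)) ∨ ((Q ∨ R) ∧ ¬P)   — double negation
≡ ((¬R ∨ ¬S) ∧ (S ∨ R) ∧ (¬P ∨ ¬¬Q)) ∨ ((Q ∨ R) ∧ ¬P)   — De Morgan
≡ ((¬R ∨ ¬S) ∧ (S ∨ R) ∧ (¬P ∨ Q)) ∨ ((Q ∨ R) ∧ ¬P)   — double negation
≡ (¬R ∧ S ∧ ¬P) ∨ (¬R ∧ S ∧ Q) ∨ (¬R ∧ R ∧ ¬P) ∨ (¬R ∧ R ∧ Q) ∨ (¬S ∧ S ∧ ¬P) ∨ (¬S ∧ S ∧ Q) ∨ (¬S ∧ R ∧ ¬P) ∨ (¬S ∧ R ∧ Q) ∨ (Q ∧ ¬P) ∨ (R ∧ ¬P)   — distribute ∧ over ∨
≡ (¬R ∧ S ∧ ¬P) ∨ (¬R ∧ S ∧ Q) ∨ (¬S ∧ R ∧ Q) ∨ (Q ∧ ¬P) ∨ (R ∧ ¬P)   — simplify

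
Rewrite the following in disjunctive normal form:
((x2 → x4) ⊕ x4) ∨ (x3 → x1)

((x2 → x4) ⊕ x4) ∨ (x3 → x1)
≡ ((x2 → x4) ∧ ¬x4) ∨ (¬(x2 → x4) ∧ x4) ∨ (x3 → x1)   [expand ⊕]
≡ ((¬x2 ∨ x4) ∧ ¬x4) ∨ (¬(x2 → x4) ∧ x4) ∨ (x3 → x1)   [eliminate →]
≡ ((¬x2 ∨ x4) ∧ ¬x4) ∨ (¬(¬x2 ∨ x4) ∧ x4) ∨ (x3 → x1)   [eliminate →]
≡ ((¬x2 ∨ x4) ∧ ¬x4) ∨ (¬(¬x2 ∨ x4) ∧ x4) ∨ ¬x3 ∨ x1   [eliminate →]
≡ ((¬x2 ∨ x4) ∧ ¬x4) ∨ (¬¬x2 ∧ ¬x4 ∧ x4) ∨ ¬x3 ∨ x1   [De Morgan]
≡ ((¬x2 ∨ x4) ∧ ¬x4) ∨ (x2 ∧ ¬x4 ∧ x4) ∨ ¬x3 ∨ x1   [double negation]
≡ (¬x2 ∧ ¬x4) ∨ (x4 ∧ ¬x4) ∨ (x2 ∧ ¬x4 ∧ x4) ∨ ¬x3 ∨ x1   [distribute ∧ over ∨]
≡ (¬x2 ∧ ¬x4) ∨ ¬x3 ∨ x1   [simplify]

(¬x2 ∧ ¬x4) ∨ ¬x3 ∨ x1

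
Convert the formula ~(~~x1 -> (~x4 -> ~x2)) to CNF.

~(~~x1 -> (~x4 -> ~x2))
= ~(~~~x1 | (~x4 -> ~x2))   [eliminate ->]
= ~(~~~x1 | ~~x4 | ~x2)   [eliminate ->]
= ~~~~x1 & ~~~x4 & ~~x2   [De Morgan]
= ~~x1 & ~~~x4 & ~~x2   [double negation]
= x1 & ~~~x4 & ~~x2   [double negation]
= x1 & ~x4 & ~~x2   [double negation]
= x1 & ~x4 & x2   [double negation]

x1 & ~x4 & x2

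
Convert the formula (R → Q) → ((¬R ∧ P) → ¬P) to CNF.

R ∨ ¬P

(R → Q) → ((¬R ∧ P) → ¬P)
≡ ¬(R → Q) ∨ ((¬R ∧ P) → ¬P)   [eliminate →]
≡ ¬(¬R ∨ Q) ∨ ((¬R ∧ P) → ¬P)   [eliminate →]
≡ ¬(¬R ∨ Q) ∨ ¬(¬R ∧ P) ∨ ¬P   [eliminate →]
≡ (¬¬R ∧ ¬Q) ∨ ¬(¬R ∧ P) ∨ ¬P   [De Morgan]
≡ (R ∧ ¬Q) ∨ ¬(¬R ∧ P) ∨ ¬P   [double negation]
≡ (R ∧ ¬Q) ∨ ¬¬R ∨ ¬P ∨ ¬P   [De Morgan]
≡ (R ∧ ¬Q) ∨ R ∨ ¬P ∨ ¬P   [double negation]
≡ (R ∨ R ∨ ¬P ∨ ¬P) ∧ (¬Q ∨ R ∨ ¬P ∨ ¬P)   [distribute ∨ over ∧]
≡ R ∨ ¬P   [simplify]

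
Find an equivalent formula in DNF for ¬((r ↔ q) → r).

¬r ∧ ¬q

¬((r ↔ q) → r)
≡ ¬(¬(r ↔ q) ∨ r)   — eliminate →
≡ ¬(¬((r → q) ∧ (q → r)) ∨ r)   — eliminate ↔
≡ ¬(¬((¬r ∨ q) ∧ (q → r)) ∨ r)   — eliminate →
≡ ¬(¬((¬r ∨ q) ∧ (¬q ∨ r)) ∨ r)   — eliminate →
≡ ¬¬((¬r ∨ q) ∧ (¬q ∨ r)) ∧ ¬r   — De Morgan
≡ (¬r ∨ q) ∧ (¬q ∨ r) ∧ ¬r   — double negation
≡ (¬r ∧ ¬q ∧ ¬r) ∨ (¬r ∧ r ∧ ¬r) ∨ (q ∧ ¬q ∧ ¬r) ∨ (q ∧ r ∧ ¬r)   — distribute ∧ over ∨
≡ ¬r ∧ ¬q   — simplify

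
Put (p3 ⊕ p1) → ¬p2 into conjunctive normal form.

(¬p3 ∨ p1 ∨ ¬p2) ∧ (¬p1 ∨ p3 ∨ ¬p2)

(p3 ⊕ p1) → ¬p2
⇔ ¬(p3 ⊕ p1) ∨ ¬p2   (eliminate →)
⇔ ¬((p3 ∨ p1) ∧ ¬(p3 ∧ p1)) ∨ ¬p2   (expand ⊕)
⇔ ¬(p3 ∨ p1) ∨ ¬¬(p3 ∧ p1) ∨ ¬p2   (De Morgan)
⇔ (¬p3 ∧ ¬p1) ∨ ¬¬(p3 ∧ p1) ∨ ¬p2   (De Morgan)
⇔ (¬p3 ∧ ¬p1) ∨ (p3 ∧ p1) ∨ ¬p2   (double negation)
⇔ (¬p3 ∨ p3 ∨ ¬p2) ∧ (¬p3 ∨ p1 ∨ ¬p2) ∧ (¬p1 ∨ p3 ∨ ¬p2) ∧ (¬p1 ∨ p1 ∨ ¬p2)   (distribute ∨ over ∧)
⇔ (¬p3 ∨ p1 ∨ ¬p2) ∧ (¬p1 ∨ p3 ∨ ¬p2)   (simplify)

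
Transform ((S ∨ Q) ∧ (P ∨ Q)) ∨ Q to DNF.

((S ∨ Q) ∧ (P ∨ Q)) ∨ Q
= (S ∧ P) ∨ (S ∧ Q) ∨ (Q ∧ P) ∨ (Q ∧ Q) ∨ Q   — distribute ∧ over ∨
= (S ∧ P) ∨ Q   — simplify

(S ∧ P) ∨ Q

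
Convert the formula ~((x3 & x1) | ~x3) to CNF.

(~x3 | ~x1) & x3

~((x3 & x1) | ~x3)
≡ ~(x3 & x1) & ~~x3   [De Morgan]
≡ (~x3 | ~x1) & ~~x3   [De Morgan]
≡ (~x3 | ~x1) & x3   [double negation]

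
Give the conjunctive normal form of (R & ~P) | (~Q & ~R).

(R | ~Q) & (~P | ~Q) & (~P | ~R)

(R & ~P) | (~Q & ~R)
≡ (R | ~Q) & (R | ~R) & (~P | ~Q) & (~P | ~R)   (distribute | over &)
≡ (R | ~Q) & (~P | ~Q) & (~P | ~R)   (simplify)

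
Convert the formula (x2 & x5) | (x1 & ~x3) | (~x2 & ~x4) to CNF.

(x2 & x5) | (x1 & ~x3) | (~x2 & ~x4)
≡ (x2 | x1 | ~x2) & (x2 | x1 | ~x4) & (x2 | ~x3 | ~x2) & (x2 | ~x3 | ~x4) & (x5 | x1 | ~x2) & (x5 | x1 | ~x4) & (x5 | ~x3 | ~x2) & (x5 | ~x3 | ~x4)   [distribute | over &]
≡ (x2 | x1 | ~x4) & (x2 | ~x3 | ~x4) & (x5 | x1 | ~x2) & (x5 | x1 | ~x4) & (x5 | ~x3 | ~x2) & (x5 | ~x3 | ~x4)   [simplify]

(x2 | x1 | ~x4) & (x2 | ~x3 | ~x4) & (x5 | x1 | ~x2) & (x5 | x1 | ~x4) & (x5 | ~x3 | ~x2) & (x5 | ~x3 | ~x4)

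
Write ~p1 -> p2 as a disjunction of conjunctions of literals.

~p1 -> p2
= ~~p1 | p2
= p1 | p2

p1 | p2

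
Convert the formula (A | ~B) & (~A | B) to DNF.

(A & B) | (~B & ~A)

(A | ~B) & (~A | B)
⇔ (A & ~A) | (A & B) | (~B & ~A) | (~B & B)   [distribute & over |]
⇔ (A & B) | (~B & ~A)   [simplify]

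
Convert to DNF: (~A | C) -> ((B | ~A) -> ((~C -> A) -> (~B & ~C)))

(~A | C) -> ((B | ~A) -> ((~C -> A) -> (~B & ~C)))
= ~(~A | C) | ((B | ~A) -> ((~C -> A) -> (~B & ~C)))
= ~(~A | C) | ~(B | ~A) | ((~C -> A) -> (~B & ~C))
= ~(~A | C) | ~(B | ~A) | ~(~C -> A) | (~B & ~C)
= ~(~A | C) | ~(B | ~A) | ~(~~C | A) | (~B & ~C)
= (~~A & ~C) | ~(B | ~A) | ~(~~C | A) | (~B & ~C)
= (A & ~C) | ~(B | ~A) | ~(~~C | A) | (~B & ~C)
= (A & ~C) | (~B & ~~A) | ~(~~C | A) | (~B & ~C)
= (A & ~C) | (~B & A) | ~(~~C | A) | (~B & ~C)
= (A & ~C) | (~B & A) | (~~~C & ~A) | (~B & ~C)
= (A & ~C) | (~B & A) | (~C & ~A) | (~B & ~C)

(A & ~C) | (~B & A) | (~C & ~A) | (~B & ~C)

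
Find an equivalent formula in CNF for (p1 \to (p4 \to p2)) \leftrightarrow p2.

(p1 \to (p4 \to p2)) \leftrightarrow p2
≡ ((p1 \to (p4 \to p2)) \to p2) \land (p2 \to (p1 \to (p4 \to p2)))   (eliminate \leftrightarrow)
≡ (\lnot (p1 \to (p4 \to p2)) \lor p2) \land (p2 \to (p1 \to (p4 \to p2)))   (eliminate \to)
≡ (\lnot (\lnot p1 \lor (p4 \to p2)) \lor p2) \land (p2 \to (p1 \to (p4 \to p2)))   (eliminate \to)
≡ (\lnot (\lnot p1 \lor \lnot p4 \lor p2) \lor p2) \land (p2 \to (p1 \to (p4 \to p2)))   (eliminate \to)
≡ (\lnot (\lnot p1 \lor \lnot p4 \lor p2) \lor p2) \land (\lnot p2 \lor (p1 \to (p4 \to p2)))   (eliminate \to)
≡ (\lnot (\lnot p1 \lor \lnot p4 \lor p2) \lor p2) \land (\lnot p2 \lor \lnot p1 \lor (p4 \to p2))   (eliminate \to)
≡ (\lnot (\lnot p1 \lor \lnot p4 \lor p2) \lor p2) \land (\lnot p2 \lor \lnot p1 \lor \lnot p4 \lor p2)   (eliminate \to)
≡ ((\lnot \lnot p1 \land \lnot \lnot p4 \land \lnot p2) \lor p2) \land (\lnot p2 \lor \lnot p1 \lor \lnot p4 \lor p2)   (De Morgan)
≡ ((p1 \land \lnot \lnot p4 \land \lnot p2) \lor p2) \land (\lnot p2 \lor \lnot p1 \lor \lnot p4 \lor p2)   (double negation)
≡ ((p1 \land p4 \land \lnot p2) \lor p2) \land (\lnot p2 \lor \lnot p1 \lor \lnot p4 \lor p2)   (double negation)
≡ (p1 \lor p2) \land (p4 \lor p2) \land (\lnot p2 \lor p2) \land (\lnot p2 \lor \lnot p1 \lor \lnot p4 \lor p2)   (distribute \lor over \land)
≡ (p1 \lor p2) \land (p4 \lor p2)   (simplify)

(p1 \lor p2) \land (p4 \lor p2)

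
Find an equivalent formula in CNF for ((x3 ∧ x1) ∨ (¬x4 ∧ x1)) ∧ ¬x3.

(x3 ∨ ¬x4) ∧ x1 ∧ ¬x3

((x3 ∧ x1) ∨ (¬x4 ∧ x1)) ∧ ¬x3
⇔ (x3 ∨ ¬x4) ∧ (x3 ∨ x1) ∧ (x1 ∨ ¬x4) ∧ (x1 ∨ x1) ∧ ¬x3   (distribute ∨ over ∧)
⇔ (x3 ∨ ¬x4) ∧ x1 ∧ ¬x3   (simplify)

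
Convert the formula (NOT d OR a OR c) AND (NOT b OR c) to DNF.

(NOT d AND NOT b) OR (a AND NOT b) OR c

(NOT d OR a OR c) AND (NOT b OR c)
≡ (NOT d AND NOT b) OR (NOT d AND c) OR (a AND NOT b) OR (a AND c) OR (c AND NOT b) OR (c AND c)   [distribute AND over OR]
≡ (NOT d AND NOT b) OR (a AND NOT b) OR c   [simplify]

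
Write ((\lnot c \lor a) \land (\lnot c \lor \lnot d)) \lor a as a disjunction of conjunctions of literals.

((\lnot c \lor a) \land (\lnot c \lor \lnot d)) \lor a
≡ (\lnot c \land \lnot c) \lor (\lnot c \land \lnot d) \lor (a \land \lnot c) \lor (a \land \lnot d) \lor a   [distribute \land over \lor]
≡ \lnot c \lor a   [simplify]

\lnot c \lor a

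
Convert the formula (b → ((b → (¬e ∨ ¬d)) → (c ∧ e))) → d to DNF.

(b → ((b → (¬e ∨ ¬d)) → (c ∧ e))) → d
≡ ¬(b → ((b → (¬e ∨ ¬d)) → (c ∧ e))) ∨ d   (eliminate →)
≡ ¬(¬b ∨ ((b → (¬e ∨ ¬d)) → (c ∧ e))) ∨ d   (eliminate →)
≡ ¬(¬b ∨ ¬(b → (¬e ∨ ¬d)) ∨ (c ∧ e)) ∨ d   (eliminate →)
≡ ¬(¬b ∨ ¬(¬b ∨ ¬e ∨ ¬d) ∨ (c ∧ e)) ∨ d   (eliminate →)
≡ (¬¬b ∧ ¬¬(¬b ∨ ¬e ∨ ¬d) ∧ ¬(c ∧ e)) ∨ d   (De Morgan)
≡ (b ∧ ¬¬(¬b ∨ ¬e ∨ ¬d) ∧ ¬(c ∧ e)) ∨ d   (double negation)
≡ (b ∧ (¬b ∨ ¬e ∨ ¬d) ∧ ¬(c ∧ e)) ∨ d   (double negation)
≡ (b ∧ (¬b ∨ ¬e ∨ ¬d) ∧ (¬c ∨ ¬e)) ∨ d   (De Morgan)
≡ (b ∧ ¬b ∧ ¬c) ∨ (b ∧ ¬b ∧ ¬e) ∨ (b ∧ ¬e ∧ ¬c) ∨ (b ∧ ¬e ∧ ¬e) ∨ (b ∧ ¬d ∧ ¬c) ∨ (b ∧ ¬d ∧ ¬e) ∨ d   (distribute ∧ over ∨)
≡ (b ∧ ¬e) ∨ (b ∧ ¬d ∧ ¬c) ∨ d   (simplify)

(b ∧ ¬e) ∨ (b ∧ ¬d ∧ ¬c) ∨ d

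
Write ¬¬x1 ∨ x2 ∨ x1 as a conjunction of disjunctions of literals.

x1 ∨ x2

¬¬x1 ∨ x2 ∨ x1
⇔ x1 ∨ x2 ∨ x1   (double negation)
⇔ x1 ∨ x2   (simplify)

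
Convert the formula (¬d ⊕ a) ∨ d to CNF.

d ∨ ¬a

(¬d ⊕ a) ∨ d
≡ ((¬d ∨ a) ∧ ¬(¬d ∧ a)) ∨ d   — expand ⊕
≡ ((¬d ∨ a) ∧ (¬¬d ∨ ¬a)) ∨ d   — De Morgan
≡ ((¬d ∨ a) ∧ (d ∨ ¬a)) ∨ d   — double negation
≡ (¬d ∨ a ∨ d) ∧ (d ∨ ¬a ∨ d)   — distribute ∨ over ∧
≡ d ∨ ¬a   — simplify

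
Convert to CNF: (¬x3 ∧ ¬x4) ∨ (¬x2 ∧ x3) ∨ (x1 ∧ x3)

(¬x3 ∨ ¬x2 ∨ x1) ∧ (¬x4 ∨ ¬x2 ∨ x1) ∧ (¬x4 ∨ x3)

(¬x3 ∧ ¬x4) ∨ (¬x2 ∧ x3) ∨ (x1 ∧ x3)
⇔ (¬x3 ∨ ¬x2 ∨ x1) ∧ (¬x3 ∨ ¬x2 ∨ x3) ∧ (¬x3 ∨ x3 ∨ x1) ∧ (¬x3 ∨ x3 ∨ x3) ∧ (¬x4 ∨ ¬x2 ∨ x1) ∧ (¬x4 ∨ ¬x2 ∨ x3) ∧ (¬x4 ∨ x3 ∨ x1) ∧ (¬x4 ∨ x3 ∨ x3)   [distribute ∨ over ∧]
⇔ (¬x3 ∨ ¬x2 ∨ x1) ∧ (¬x4 ∨ ¬x2 ∨ x1) ∧ (¬x4 ∨ x3)   [simplify]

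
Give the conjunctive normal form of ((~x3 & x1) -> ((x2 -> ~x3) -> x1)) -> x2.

((~x3 & x1) -> ((x2 -> ~x3) -> x1)) -> x2
≡ ~((~x3 & x1) -> ((x2 -> ~x3) -> x1)) | x2   [eliminate ->]
≡ ~(~(~x3 & x1) | ((x2 -> ~x3) -> x1)) | x2   [eliminate ->]
≡ ~(~(~x3 & x1) | ~(x2 -> ~x3) | x1) | x2   [eliminate ->]
≡ ~(~(~x3 & x1) | ~(~x2 | ~x3) | x1) | x2   [eliminate ->]
≡ (~~(~x3 & x1) & ~~(~x2 | ~x3) & ~x1) | x2   [De Morgan]
≡ (~x3 & x1 & ~~(~x2 | ~x3) & ~x1) | x2   [double negation]
≡ (~x3 & x1 & (~x2 | ~x3) & ~x1) | x2   [double negation]
≡ (~x3 | x2) & (x1 | x2) & (~x2 | ~x3 | x2) & (~x1 | x2)   [distribute | over &]
≡ (~x3 | x2) & (x1 | x2) & (~x1 | x2)   [simplify]

(~x3 | x2) & (x1 | x2) & (~x1 | x2)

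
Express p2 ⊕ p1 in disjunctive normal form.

p2 ⊕ p1
≡ (p2 ∧ ¬p1) ∨ (¬p2 ∧ p1)   [expand ⊕]

(p2 ∧ ¬p1) ∨ (¬p2 ∧ p1)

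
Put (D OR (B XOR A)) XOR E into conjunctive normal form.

(D OR B OR A OR E) AND (D OR NOT B OR NOT A OR E) AND (NOT D OR NOT E) AND (NOT B OR A OR NOT E) AND (NOT A OR B OR NOT E)

(D OR (B XOR A)) XOR E
= (D OR (B XOR A) OR E) AND NOT ((D OR (B XOR A)) AND E)   — expand XOR
= (D OR ((B OR A) AND NOT (B AND A)) OR E) AND NOT ((D OR (B XOR A)) AND E)   — expand XOR
= (D OR ((B OR A) AND NOT (B AND A)) OR E) AND NOT ((D OR ((B OR A) AND NOT (B AND A))) AND E)   — expand XOR
= (D OR ((B OR A) AND (NOT B OR NOT A)) OR E) AND NOT ((D OR ((B OR A) AND NOT (B AND A))) AND E)   — De Morgan
= (D OR ((B OR A) AND (NOT B OR NOT A)) OR E) AND (NOT (D OR ((B OR A) AND NOT (B AND A))) OR NOT E)   — De Morgan
= (D OR ((B OR A) AND (NOT B OR NOT A)) OR E) AND ((NOT D AND NOT ((B OR A) AND NOT (B AND A))) OR NOT E)   — De Morgan
= (D OR ((B OR A) AND (NOT B OR NOT A)) OR E) AND ((NOT D AND (NOT (B OR A) OR NOT NOT (B AND A))) OR NOT E)   — De Morgan
= (D OR ((B OR A) AND (NOT B OR NOT A)) OR E) AND ((NOT D AND ((NOT B AND NOT A) OR NOT NOT (B AND A))) OR NOT E)   — De Morgan
= (D OR ((B OR A) AND (NOT B OR NOT A)) OR E) AND ((NOT D AND ((NOT B AND NOT A) OR (B AND A))) OR NOT E)   — double negation
= (D OR B OR A OR E) AND (D OR NOT B OR NOT A OR E) AND (NOT D OR NOT E) AND (NOT B OR B OR NOT E) AND (NOT B OR A OR NOT E) AND (NOT A OR B OR NOT E) AND (NOT A OR A OR NOT E)   — distribute OR over AND
= (D OR B OR A OR E) AND (D OR NOT B OR NOT A OR E) AND (NOT D OR NOT E) AND (NOT B OR A OR NOT E) AND (NOT A OR B OR NOT E)   — simplify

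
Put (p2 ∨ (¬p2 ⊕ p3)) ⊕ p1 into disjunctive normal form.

(p2 ∧ ¬p1) ∨ (¬p2 ∧ ¬p3 ∧ ¬p1) ∨ (¬p2 ∧ p3 ∧ p1)

(p2 ∨ (¬p2 ⊕ p3)) ⊕ p1
⇔ ((p2 ∨ (¬p2 ⊕ p3)) ∧ ¬p1) ∨ (¬(p2 ∨ (¬p2 ⊕ p3)) ∧ p1)   [expand ⊕]
⇔ ((p2 ∨ (¬p2 ∧ ¬p3) ∨ (¬¬p2 ∧ p3)) ∧ ¬p1) ∨ (¬(p2 ∨ (¬p2 ⊕ p3)) ∧ p1)   [expand ⊕]
⇔ ((p2 ∨ (¬p2 ∧ ¬p3) ∨ (¬¬p2 ∧ p3)) ∧ ¬p1) ∨ (¬(p2 ∨ (¬p2 ∧ ¬p3) ∨ (¬¬p2 ∧ p3)) ∧ p1)   [expand ⊕]
⇔ ((p2 ∨ (¬p2 ∧ ¬p3) ∨ (p2 ∧ p3)) ∧ ¬p1) ∨ (¬(p2 ∨ (¬p2 ∧ ¬p3) ∨ (¬¬p2 ∧ p3)) ∧ p1)   [double negation]
⇔ ((p2 ∨ (¬p2 ∧ ¬p3) ∨ (p2 ∧ p3)) ∧ ¬p1) ∨ (¬p2 ∧ ¬(¬p2 ∧ ¬p3) ∧ ¬(¬¬p2 ∧ p3) ∧ p1)   [De Morgan]
⇔ ((p2 ∨ (¬p2 ∧ ¬p3) ∨ (p2 ∧ p3)) ∧ ¬p1) ∨ (¬p2 ∧ (¬¬p2 ∨ ¬¬p3) ∧ ¬(¬¬p2 ∧ p3) ∧ p1)   [De Morgan]
⇔ ((p2 ∨ (¬p2 ∧ ¬p3) ∨ (p2 ∧ p3)) ∧ ¬p1) ∨ (¬p2 ∧ (p2 ∨ ¬¬p3) ∧ ¬(¬¬p2 ∧ p3) ∧ p1)   [double negation]
⇔ ((p2 ∨ (¬p2 ∧ ¬p3) ∨ (p2 ∧ p3)) ∧ ¬p1) ∨ (¬p2 ∧ (p2 ∨ p3) ∧ ¬(¬¬p2 ∧ p3) ∧ p1)   [double negation]
⇔ ((p2 ∨ (¬p2 ∧ ¬p3) ∨ (p2 ∧ p3)) ∧ ¬p1) ∨ (¬p2 ∧ (p2 ∨ p3) ∧ (¬¬¬p2 ∨ ¬p3) ∧ p1)   [De Morgan]
⇔ ((p2 ∨ (¬p2 ∧ ¬p3) ∨ (p2 ∧ p3)) ∧ ¬p1) ∨ (¬p2 ∧ (p2 ∨ p3) ∧ (¬p2 ∨ ¬p3) ∧ p1)   [double negation]
⇔ (p2 ∧ ¬p1) ∨ (¬p2 ∧ ¬p3 ∧ ¬p1) ∨ (p2 ∧ p3 ∧ ¬p1) ∨ (¬p2 ∧ p2 ∧ ¬p2 ∧ p1) ∨ (¬p2 ∧ p2 ∧ ¬p3 ∧ p1) ∨ (¬p2 ∧ p3 ∧ ¬p2 ∧ p1) ∨ (¬p2 ∧ p3 ∧ ¬p3 ∧ p1)   [distribute ∧ over ∨]
⇔ (p2 ∧ ¬p1) ∨ (¬p2 ∧ ¬p3 ∧ ¬p1) ∨ (¬p2 ∧ p3 ∧ p1)   [simplify]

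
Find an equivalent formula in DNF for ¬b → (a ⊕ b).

¬b → (a ⊕ b)
= ¬¬b ∨ (a ⊕ b)   [eliminate →]
= ¬¬b ∨ (a ∧ ¬b) ∨ (¬a ∧ b)   [expand ⊕]
= b ∨ (a ∧ ¬b) ∨ (¬a ∧ b)   [double negation]
= b ∨ (a ∧ ¬b)   [simplify]

b ∨ (a ∧ ¬b)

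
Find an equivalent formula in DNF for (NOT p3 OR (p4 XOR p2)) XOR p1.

(NOT p3 OR (p4 XOR p2)) XOR p1
≡ ((NOT p3 OR (p4 XOR p2)) AND NOT p1) OR (NOT (NOT p3 OR (p4 XOR p2)) AND p1)   [expand XOR]
≡ ((NOT p3 OR (p4 AND NOT p2) OR (NOT p4 AND p2)) AND NOT p1) OR (NOT (NOT p3 OR (p4 XOR p2)) AND p1)   [expand XOR]
≡ ((NOT p3 OR (p4 AND NOT p2) OR (NOT p4 AND p2)) AND NOT p1) OR (NOT (NOT p3 OR (p4 AND NOT p2) OR (NOT p4 AND p2)) AND p1)   [expand XOR]
≡ ((NOT p3 OR (p4 AND NOT p2) OR (NOT p4 AND p2)) AND NOT p1) OR (NOT NOT p3 AND NOT (p4 AND NOT p2) AND NOT (NOT p4 AND p2) AND p1)   [De Morgan]
≡ ((NOT p3 OR (p4 AND NOT p2) OR (NOT p4 AND p2)) AND NOT p1) OR (p3 AND NOT (p4 AND NOT p2) AND NOT (NOT p4 AND p2) AND p1)   [double negation]
≡ ((NOT p3 OR (p4 AND NOT p2) OR (NOT p4 AND p2)) AND NOT p1) OR (p3 AND (NOT p4 OR NOT NOT p2) AND NOT (NOT p4 AND p2) AND p1)   [De Morgan]
≡ ((NOT p3 OR (p4 AND NOT p2) OR (NOT p4 AND p2)) AND NOT p1) OR (p3 AND (NOT p4 OR p2) AND NOT (NOT p4 AND p2) AND p1)   [double negation]
≡ ((NOT p3 OR (p4 AND NOT p2) OR (NOT p4 AND p2)) AND NOT p1) OR (p3 AND (NOT p4 OR p2) AND (NOT NOT p4 OR NOT p2) AND p1)   [De Morgan]
≡ ((NOT p3 OR (p4 AND NOT p2) OR (NOT p4 AND p2)) AND NOT p1) OR (p3 AND (NOT p4 OR p2) AND (p4 OR NOT p2) AND p1)   [double negation]
≡ (NOT p3 AND NOT p1) OR (p4 AND NOT p2 AND NOT p1) OR (NOT p4 AND p2 AND NOT p1) OR (p3 AND NOT p4 AND p4 AND p1) OR (p3 AND NOT p4 AND NOT p2 AND p1) OR (p3 AND p2 AND p4 AND p1) OR (p3 AND p2 AND NOT p2 AND p1)   [distribute AND over OR]
≡ (NOT p3 AND NOT p1) OR (p4 AND NOT p2 AND NOT p1) OR (NOT p4 AND p2 AND NOT p1) OR (p3 AND NOT p4 AND NOT p2 AND p1) OR (p3 AND p2 AND p4 AND p1)   [simplify]

(NOT p3 AND NOT p1) OR (p4 AND NOT p2 AND NOT p1) OR (NOT p4 AND p2 AND NOT p1) OR (p3 AND NOT p4 AND NOT p2 AND p1) OR (p3 AND p2 AND p4 AND p1)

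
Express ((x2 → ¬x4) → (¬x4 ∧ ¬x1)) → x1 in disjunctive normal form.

((x2 → ¬x4) → (¬x4 ∧ ¬x1)) → x1
≡ ¬((x2 → ¬x4) → (¬x4 ∧ ¬x1)) ∨ x1   (eliminate →)
≡ ¬(¬(x2 → ¬x4) ∨ (¬x4 ∧ ¬x1)) ∨ x1   (eliminate →)
≡ ¬(¬(¬x2 ∨ ¬x4) ∨ (¬x4 ∧ ¬x1)) ∨ x1   (eliminate →)
≡ (¬¬(¬x2 ∨ ¬x4) ∧ ¬(¬x4 ∧ ¬x1)) ∨ x1   (De Morgan)
≡ ((¬x2 ∨ ¬x4) ∧ ¬(¬x4 ∧ ¬x1)) ∨ x1   (double negation)
≡ ((¬x2 ∨ ¬x4) ∧ (¬¬x4 ∨ ¬¬x1)) ∨ x1   (De Morgan)
≡ ((¬x2 ∨ ¬x4) ∧ (x4 ∨ ¬¬x1)) ∨ x1   (double negation)
≡ ((¬x2 ∨ ¬x4) ∧ (x4 ∨ x1)) ∨ x1   (double negation)
≡ (¬x2 ∧ x4) ∨ (¬x2 ∧ x1) ∨ (¬x4 ∧ x4) ∨ (¬x4 ∧ x1) ∨ x1   (distribute ∧ over ∨)
≡ (¬x2 ∧ x4) ∨ x1   (simplify)

(¬x2 ∧ x4) ∨ x1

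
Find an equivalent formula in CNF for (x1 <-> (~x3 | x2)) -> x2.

(x1 <-> (~x3 | x2)) -> x2
= ~(x1 <-> (~x3 | x2)) | x2   [eliminate ->]
= ~((x1 -> (~x3 | x2)) & ((~x3 | x2) -> x1)) | x2   [eliminate <->]
= ~((~x1 | ~x3 | x2) & ((~x3 | x2) -> x1)) | x2   [eliminate ->]
= ~((~x1 | ~x3 | x2) & (~(~x3 | x2) | x1)) | x2   [eliminate ->]
= ~(~x1 | ~x3 | x2) | ~(~(~x3 | x2) | x1) | x2   [De Morgan]
= (~~x1 & ~~x3 & ~x2) | ~(~(~x3 | x2) | x1) | x2   [De Morgan]
= (x1 & ~~x3 & ~x2) | ~(~(~x3 | x2) | x1) | x2   [double negation]
= (x1 & x3 & ~x2) | ~(~(~x3 | x2) | x1) | x2   [double negation]
= (x1 & x3 & ~x2) | (~~(~x3 | x2) & ~x1) | x2   [De Morgan]
= (x1 & x3 & ~x2) | ((~x3 | x2) & ~x1) | x2   [double negation]
= (x1 | ~x3 | x2 | x2) & (x1 | ~x1 | x2) & (x3 | ~x3 | x2 | x2) & (x3 | ~x1 | x2) & (~x2 | ~x3 | x2 | x2) & (~x2 | ~x1 | x2)   [distribute | over &]
= (x1 | ~x3 | x2) & (x3 | ~x1 | x2)   [simplify]

(x1 | ~x3 | x2) & (x3 | ~x1 | x2)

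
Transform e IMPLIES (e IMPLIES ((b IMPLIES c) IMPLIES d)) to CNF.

e IMPLIES (e IMPLIES ((b IMPLIES c) IMPLIES d))
≡ NOT e OR (e IMPLIES ((b IMPLIES c) IMPLIES d))   [eliminate IMPLIES]
≡ NOT e OR NOT e OR ((b IMPLIES c) IMPLIES d)   [eliminate IMPLIES]
≡ NOT e OR NOT e OR NOT (b IMPLIES c) OR d   [eliminate IMPLIES]
≡ NOT e OR NOT e OR NOT (NOT b OR c) OR d   [eliminate IMPLIES]
≡ NOT e OR NOT e OR (NOT NOT b AND NOT c) OR d   [De Morgan]
≡ NOT e OR NOT e OR (b AND NOT c) OR d   [double negation]
≡ (NOT e OR NOT e OR b OR d) AND (NOT e OR NOT e OR NOT c OR d)   [distribute OR over AND]
≡ (NOT e OR b OR d) AND (NOT e OR NOT c OR d)   [simplify]

(NOT e OR b OR d) AND (NOT e OR NOT c OR d)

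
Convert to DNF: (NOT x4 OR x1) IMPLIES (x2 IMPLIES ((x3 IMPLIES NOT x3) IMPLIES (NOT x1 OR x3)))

NOT x2 OR x3 OR NOT x1

(NOT x4 OR x1) IMPLIES (x2 IMPLIES ((x3 IMPLIES NOT x3) IMPLIES (NOT x1 OR x3)))
⇔ NOT (NOT x4 OR x1) OR (x2 IMPLIES ((x3 IMPLIES NOT x3) IMPLIES (NOT x1 OR x3)))
⇔ NOT (NOT x4 OR x1) OR NOT x2 OR ((x3 IMPLIES NOT x3) IMPLIES (NOT x1 OR x3))
⇔ NOT (NOT x4 OR x1) OR NOT x2 OR NOT (x3 IMPLIES NOT x3) OR NOT x1 OR x3
⇔ NOT (NOT x4 OR x1) OR NOT x2 OR NOT (NOT x3 OR NOT x3) OR NOT x1 OR x3
⇔ (NOT NOT x4 AND NOT x1) OR NOT x2 OR NOT (NOT x3 OR NOT x3) OR NOT x1 OR x3
⇔ (x4 AND NOT x1) OR NOT x2 OR NOT (NOT x3 OR NOT x3) OR NOT x1 OR x3
⇔ (x4 AND NOT x1) OR NOT x2 OR (NOT NOT x3 AND NOT NOT x3) OR NOT x1 OR x3
⇔ (x4 AND NOT x1) OR NOT x2 OR (x3 AND NOT NOT x3) OR NOT x1 OR x3
⇔ (x4 AND NOT x1) OR NOT x2 OR (x3 AND x3) OR NOT x1 OR x3
⇔ NOT x2 OR x3 OR NOT x1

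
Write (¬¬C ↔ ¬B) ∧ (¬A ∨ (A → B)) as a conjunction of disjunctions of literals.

(¬¬C ↔ ¬B) ∧ (¬A ∨ (A → B))
⇔ (¬¬C → ¬B) ∧ (¬B → ¬¬C) ∧ (¬A ∨ (A → B))   (eliminate ↔)
⇔ (¬¬¬C ∨ ¬B) ∧ (¬B → ¬¬C) ∧ (¬A ∨ (A → B))   (eliminate →)
⇔ (¬¬¬C ∨ ¬B) ∧ (¬¬B ∨ ¬¬C) ∧ (¬A ∨ (A → B))   (eliminate →)
⇔ (¬¬¬C ∨ ¬B) ∧ (¬¬B ∨ ¬¬C) ∧ (¬A ∨ ¬A ∨ B)   (eliminate →)
⇔ (¬C ∨ ¬B) ∧ (¬¬B ∨ ¬¬C) ∧ (¬A ∨ ¬A ∨ B)   (double negation)
⇔ (¬C ∨ ¬B) ∧ (B ∨ ¬¬C) ∧ (¬A ∨ ¬A ∨ B)   (double negation)
⇔ (¬C ∨ ¬B) ∧ (B ∨ C) ∧ (¬A ∨ ¬A ∨ B)   (double negation)
⇔ (¬C ∨ ¬B) ∧ (B ∨ C) ∧ (¬A ∨ B)   (simplify)

(¬C ∨ ¬B) ∧ (B ∨ C) ∧ (¬A ∨ B)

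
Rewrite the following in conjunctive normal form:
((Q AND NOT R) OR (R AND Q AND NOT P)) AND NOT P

((Q AND NOT R) OR (R AND Q AND NOT P)) AND NOT P
≡ (Q OR R) AND (Q OR Q) AND (Q OR NOT P) AND (NOT R OR R) AND (NOT R OR Q) AND (NOT R OR NOT P) AND NOT P   [distribute OR over AND]
≡ Q AND NOT P   [simplify]

Q AND NOT P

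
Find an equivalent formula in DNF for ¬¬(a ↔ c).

(¬a ∧ ¬c) ∨ (c ∧ a)

¬¬(a ↔ c)
≡ ¬¬((a → c) ∧ (c → a))   (eliminate ↔)
≡ ¬¬((¬a ∨ c) ∧ (c → a))   (eliminate →)
≡ ¬¬((¬a ∨ c) ∧ (¬c ∨ a))   (eliminate →)
≡ (¬a ∨ c) ∧ (¬c ∨ a)   (double negation)
≡ (¬a ∧ ¬c) ∨ (¬a ∧ a) ∨ (c ∧ ¬c) ∨ (c ∧ a)   (distribute ∧ over ∨)
≡ (¬a ∧ ¬c) ∨ (c ∧ a)   (simplify)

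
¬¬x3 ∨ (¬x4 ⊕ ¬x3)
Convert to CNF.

¬¬x3 ∨ (¬x4 ⊕ ¬x3)
= ¬¬x3 ∨ ((¬x4 ∨ ¬x3) ∧ ¬(¬x4 ∧ ¬x3))
= x3 ∨ ((¬x4 ∨ ¬x3) ∧ ¬(¬x4 ∧ ¬x3))
= x3 ∨ ((¬x4 ∨ ¬x3) ∧ (¬¬x4 ∨ ¬¬x3))
= x3 ∨ ((¬x4 ∨ ¬x3) ∧ (x4 ∨ ¬¬x3))
= x3 ∨ ((¬x4 ∨ ¬x3) ∧ (x4 ∨ x3))
= (x3 ∨ ¬x4 ∨ ¬x3) ∧ (x3 ∨ x4 ∨ x3)
= x3 ∨ x4

x3 ∨ x4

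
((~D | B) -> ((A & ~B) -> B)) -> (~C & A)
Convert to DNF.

(~D & A & ~B) | (~C & A)

((~D | B) -> ((A & ~B) -> B)) -> (~C & A)
≡ ~((~D | B) -> ((A & ~B) -> B)) | (~C & A)   — eliminate ->
≡ ~(~(~D | B) | ((A & ~B) -> B)) | (~C & A)   — eliminate ->
≡ ~(~(~D | B) | ~(A & ~B) | B) | (~C & A)   — eliminate ->
≡ (~~(~D | B) & ~~(A & ~B) & ~B) | (~C & A)   — De Morgan
≡ ((~D | B) & ~~(A & ~B) & ~B) | (~C & A)   — double negation
≡ ((~D | B) & A & ~B & ~B) | (~C & A)   — double negation
≡ (~D & A & ~B & ~B) | (B & A & ~B & ~B) | (~C & A)   — distribute & over |
≡ (~D & A & ~B) | (~C & A)   — simplify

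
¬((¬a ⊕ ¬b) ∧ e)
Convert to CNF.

¬((¬a ⊕ ¬b) ∧ e)
= ¬((¬a ∨ ¬b) ∧ ¬(¬a ∧ ¬b) ∧ e)   (expand ⊕)
= ¬(¬a ∨ ¬b) ∨ ¬¬(¬a ∧ ¬b) ∨ ¬e   (De Morgan)
= (¬¬a ∧ ¬¬b) ∨ ¬¬(¬a ∧ ¬b) ∨ ¬e   (De Morgan)
= (a ∧ ¬¬b) ∨ ¬¬(¬a ∧ ¬b) ∨ ¬e   (double negation)
= (a ∧ b) ∨ ¬¬(¬a ∧ ¬b) ∨ ¬e   (double negation)
= (a ∧ b) ∨ (¬a ∧ ¬b) ∨ ¬e   (double negation)
= (a ∨ ¬a ∨ ¬e) ∧ (a ∨ ¬b ∨ ¬e) ∧ (b ∨ ¬a ∨ ¬e) ∧ (b ∨ ¬b ∨ ¬e)   (distribute ∨ over ∧)
= (a ∨ ¬b ∨ ¬e) ∧ (b ∨ ¬a ∨ ¬e)   (simplify)

(a ∨ ¬b ∨ ¬e) ∧ (b ∨ ¬a ∨ ¬e)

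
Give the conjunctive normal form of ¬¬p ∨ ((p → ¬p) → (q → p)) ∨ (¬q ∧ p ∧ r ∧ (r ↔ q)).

p ∨ ¬q

¬¬p ∨ ((p → ¬p) → (q → p)) ∨ (¬q ∧ p ∧ r ∧ (r ↔ q))
≡ ¬¬p ∨ ¬(p → ¬p) ∨ (q → p) ∨ (¬q ∧ p ∧ r ∧ (r ↔ q))   [eliminate →]
≡ ¬¬p ∨ ¬(¬p ∨ ¬p) ∨ (q → p) ∨ (¬q ∧ p ∧ r ∧ (r ↔ q))   [eliminate →]
≡ ¬¬p ∨ ¬(¬p ∨ ¬p) ∨ ¬q ∨ p ∨ (¬q ∧ p ∧ r ∧ (r ↔ q))   [eliminate →]
≡ ¬¬p ∨ ¬(¬p ∨ ¬p) ∨ ¬q ∨ p ∨ (¬q ∧ p ∧ r ∧ (r → q) ∧ (q → r))   [eliminate ↔]
≡ ¬¬p ∨ ¬(¬p ∨ ¬p) ∨ ¬q ∨ p ∨ (¬q ∧ p ∧ r ∧ (¬r ∨ q) ∧ (q → r))   [eliminate →]
≡ ¬¬p ∨ ¬(¬p ∨ ¬p) ∨ ¬q ∨ p ∨ (¬q ∧ p ∧ r ∧ (¬r ∨ q) ∧ (¬q ∨ r))   [eliminate →]
≡ p ∨ ¬(¬p ∨ ¬p) ∨ ¬q ∨ p ∨ (¬q ∧ p ∧ r ∧ (¬r ∨ q) ∧ (¬q ∨ r))   [double negation]
≡ p ∨ (¬¬p ∧ ¬¬p) ∨ ¬q ∨ p ∨ (¬q ∧ p ∧ r ∧ (¬r ∨ q) ∧ (¬q ∨ r))   [De Morgan]
≡ p ∨ (p ∧ ¬¬p) ∨ ¬q ∨ p ∨ (¬q ∧ p ∧ r ∧ (¬r ∨ q) ∧ (¬q ∨ r))   [double negation]
≡ p ∨ (p ∧ p) ∨ ¬q ∨ p ∨ (¬q ∧ p ∧ r ∧ (¬r ∨ q) ∧ (¬q ∨ r))   [double negation]
≡ (p ∨ p ∨ ¬q ∨ p ∨ ¬q) ∧ (p ∨ p ∨ ¬q ∨ p ∨ p) ∧ (p ∨ p ∨ ¬q ∨ p ∨ r) ∧ (p ∨ p ∨ ¬q ∨ p ∨ ¬r ∨ q) ∧ (p ∨ p ∨ ¬q ∨ p ∨ ¬q ∨ r) ∧ (p ∨ p ∨ ¬q ∨ p ∨ ¬q) ∧ (p ∨ p ∨ ¬q ∨ p ∨ p) ∧ (p ∨ p ∨ ¬q ∨ p ∨ r) ∧ (p ∨ p ∨ ¬q ∨ p ∨ ¬r ∨ q) ∧ (p ∨ p ∨ ¬q ∨ p ∨ ¬q ∨ r)   [distribute ∨ over ∧]
≡ p ∨ ¬q   [simplify]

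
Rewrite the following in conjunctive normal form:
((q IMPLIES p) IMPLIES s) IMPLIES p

((q IMPLIES p) IMPLIES s) IMPLIES p
⇔ NOT ((q IMPLIES p) IMPLIES s) OR p   (eliminate IMPLIES)
⇔ NOT (NOT (q IMPLIES p) OR s) OR p   (eliminate IMPLIES)
⇔ NOT (NOT (NOT q OR p) OR s) OR p   (eliminate IMPLIES)
⇔ (NOT NOT (NOT q OR p) AND NOT s) OR p   (De Morgan)
⇔ ((NOT q OR p) AND NOT s) OR p   (double negation)
⇔ (NOT q OR p OR p) AND (NOT s OR p)   (distribute OR over AND)
⇔ (NOT q OR p) AND (NOT s OR p)   (simplify)

(NOT q OR p) AND (NOT s OR p)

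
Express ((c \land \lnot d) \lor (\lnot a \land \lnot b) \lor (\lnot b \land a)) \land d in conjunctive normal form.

((c \land \lnot d) \lor (\lnot a \land \lnot b) \lor (\lnot b \land a)) \land d
= (c \lor \lnot a \lor \lnot b) \land (c \lor \lnot a \lor a) \land (c \lor \lnot b \lor \lnot b) \land (c \lor \lnot b \lor a) \land (\lnot d \lor \lnot a \lor \lnot b) \land (\lnot d \lor \lnot a \lor a) \land (\lnot d \lor \lnot b \lor \lnot b) \land (\lnot d \lor \lnot b \lor a) \land d   [distribute \lor over \land]
= (c \lor \lnot b) \land (\lnot d \lor \lnot b) \land d   [simplify]

(c \lor \lnot b) \land (\lnot d \lor \lnot b) \land d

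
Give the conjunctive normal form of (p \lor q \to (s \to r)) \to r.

(p \lor q \to (s \to r)) \to r
≡ \lnot (p \lor q \to (s \to r)) \lor r   [eliminate \to]
≡ \lnot (\lnot (p \lor q) \lor (s \to r)) \lor r   [eliminate \to]
≡ \lnot (\lnot (p \lor q) \lor \lnot s \lor r) \lor r   [eliminate \to]
≡ \lnot \lnot (p \lor q) \land \lnot \lnot s \land \lnot r \lor r   [De Morgan]
≡ (p \lor q) \land \lnot \lnot s \land \lnot r \lor r   [double negation]
≡ (p \lor q) \land s \land \lnot r \lor r   [double negation]
≡ (p \lor q \lor r) \land (s \lor r) \land (\lnot r \lor r)   [distribute \lor over \land]
≡ (p \lor q \lor r) \land (s \lor r)   [simplify]

(p \lor q \lor r) \land (s \lor r)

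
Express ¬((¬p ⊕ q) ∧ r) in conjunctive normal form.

¬((¬p ⊕ q) ∧ r)
≡ ¬((¬p ∨ q) ∧ ¬(¬p ∧ q) ∧ r)   [expand ⊕]
≡ ¬(¬p ∨ q) ∨ ¬¬(¬p ∧ q) ∨ ¬r   [De Morgan]
≡ (¬¬p ∧ ¬q) ∨ ¬¬(¬p ∧ q) ∨ ¬r   [De Morgan]
≡ (p ∧ ¬q) ∨ ¬¬(¬p ∧ q) ∨ ¬r   [double negation]
≡ (p ∧ ¬q) ∨ (¬p ∧ q) ∨ ¬r   [double negation]
≡ (p ∨ ¬p ∨ ¬r) ∧ (p ∨ q ∨ ¬r) ∧ (¬q ∨ ¬p ∨ ¬r) ∧ (¬q ∨ q ∨ ¬r)   [distribute ∨ over ∧]
≡ (p ∨ q ∨ ¬r) ∧ (¬q ∨ ¬p ∨ ¬r)   [simplify]

(p ∨ q ∨ ¬r) ∧ (¬q ∨ ¬p ∨ ¬r)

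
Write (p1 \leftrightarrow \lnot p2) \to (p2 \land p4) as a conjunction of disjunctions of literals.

(p1 \leftrightarrow \lnot p2) \to (p2 \land p4)
≡ \lnot (p1 \leftrightarrow \lnot p2) \lor (p2 \land p4)   [eliminate \to]
≡ \lnot ((p1 \to \lnot p2) \land (\lnot p2 \to p1)) \lor (p2 \land p4)   [eliminate \leftrightarrow]
≡ \lnot ((\lnot p1 \lor \lnot p2) \land (\lnot p2 \to p1)) \lor (p2 \land p4)   [eliminate \to]
≡ \lnot ((\lnot p1 \lor \lnot p2) \land (\lnot \lnot p2 \lor p1)) \lor (p2 \land p4)   [eliminate \to]
≡ \lnot (\lnot p1 \lor \lnot p2) \lor \lnot (\lnot \lnot p2 \lor p1) \lor (p2 \land p4)   [De Morgan]
≡ (\lnot \lnot p1 \land \lnot \lnot p2) \lor \lnot (\lnot \lnot p2 \lor p1) \lor (p2 \land p4)   [De Morgan]
≡ (p1 \land \lnot \lnot p2) \lor \lnot (\lnot \lnot p2 \lor p1) \lor (p2 \land p4)   [double negation]
≡ (p1 \land p2) \lor \lnot (\lnot \lnot p2 \lor p1) \lor (p2 \land p4)   [double negation]
≡ (p1 \land p2) \lor (\lnot \lnot \lnot p2 \land \lnot p1) \lor (p2 \land p4)   [De Morgan]
≡ (p1 \land p2) \lor (\lnot p2 \land \lnot p1) \lor (p2 \land p4)   [double negation]
≡ (p1 \lor \lnot p2 \lor p2) \land (p1 \lor \lnot p2 \lor p4) \land (p1 \lor \lnot p1 \lor p2) \land (p1 \lor \lnot p1 \lor p4) \land (p2 \lor \lnot p2 \lor p2) \land (p2 \lor \lnot p2 \lor p4) \land (p2 \lor \lnot p1 \lor p2) \land (p2 \lor \lnot p1 \lor p4)   [distribute \lor over \land]
≡ (p1 \lor \lnot p2 \lor p4) \land (p2 \lor \lnot p1)   [simplify]

(p1 \lor \lnot p2 \lor p4) \land (p2 \lor \lnot p1)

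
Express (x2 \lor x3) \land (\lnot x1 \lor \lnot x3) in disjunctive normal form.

(x2 \land \lnot x1) \lor (x2 \land \lnot x3) \lor (x3 \land \lnot x1)

(x2 \lor x3) \land (\lnot x1 \lor \lnot x3)
= (x2 \land \lnot x1) \lor (x2 \land \lnot x3) \lor (x3 \land \lnot x1) \lor (x3 \land \lnot x3)   — distribute \land over \lor
= (x2 \land \lnot x1) \lor (x2 \land \lnot x3) \lor (x3 \land \lnot x1)   — simplify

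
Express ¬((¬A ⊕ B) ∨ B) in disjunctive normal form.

¬((¬A ⊕ B) ∨ B)
⇔ ¬(¬A ∧ ¬B ∨ ¬¬A ∧ B ∨ B)   [expand ⊕]
⇔ ¬(¬A ∧ ¬B) ∧ ¬(¬¬A ∧ B) ∧ ¬B   [De Morgan]
⇔ (¬¬A ∨ ¬¬B) ∧ ¬(¬¬A ∧ B) ∧ ¬B   [De Morgan]
⇔ (A ∨ ¬¬B) ∧ ¬(¬¬A ∧ B) ∧ ¬B   [double negation]
⇔ (A ∨ B) ∧ ¬(¬¬A ∧ B) ∧ ¬B   [double negation]
⇔ (A ∨ B) ∧ (¬¬¬A ∨ ¬B) ∧ ¬B   [De Morgan]
⇔ (A ∨ B) ∧ (¬A ∨ ¬B) ∧ ¬B   [double negation]
⇔ A ∧ ¬A ∧ ¬B ∨ A ∧ ¬B ∧ ¬B ∨ B ∧ ¬A ∧ ¬B ∨ B ∧ ¬B ∧ ¬B   [distribute ∧ over ∨]
⇔ A ∧ ¬B   [simplify]

A ∧ ¬B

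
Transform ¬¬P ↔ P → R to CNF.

(¬P ∨ R) ∧ P

¬¬P ↔ P → R
≡ (¬¬P → (P → R)) ∧ ((P → R) → ¬¬P)   [eliminate ↔]
≡ (¬¬¬P ∨ (P → R)) ∧ ((P → R) → ¬¬P)   [eliminate →]
≡ (¬¬¬P ∨ ¬P ∨ R) ∧ ((P → R) → ¬¬P)   [eliminate →]
≡ (¬¬¬P ∨ ¬P ∨ R) ∧ (¬(P → R) ∨ ¬¬P)   [eliminate →]
≡ (¬¬¬P ∨ ¬P ∨ R) ∧ (¬(¬P ∨ R) ∨ ¬¬P)   [eliminate →]
≡ (¬P ∨ ¬P ∨ R) ∧ (¬(¬P ∨ R) ∨ ¬¬P)   [double negation]
≡ (¬P ∨ ¬P ∨ R) ∧ (¬¬P ∧ ¬R ∨ ¬¬P)   [De Morgan]
≡ (¬P ∨ ¬P ∨ R) ∧ (P ∧ ¬R ∨ ¬¬P)   [double negation]
≡ (¬P ∨ ¬P ∨ R) ∧ (P ∧ ¬R ∨ P)   [double negation]
≡ (¬P ∨ ¬P ∨ R) ∧ (P ∨ P) ∧ (¬R ∨ P)   [distribute ∨ over ∧]
≡ (¬P ∨ R) ∧ P   [simplify]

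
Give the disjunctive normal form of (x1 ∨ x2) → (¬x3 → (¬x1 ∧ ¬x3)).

(¬x1 ∧ ¬x2) ∨ x3 ∨ (¬x1 ∧ ¬x3)

(x1 ∨ x2) → (¬x3 → (¬x1 ∧ ¬x3))
≡ ¬(x1 ∨ x2) ∨ (¬x3 → (¬x1 ∧ ¬x3))   [eliminate →]
≡ ¬(x1 ∨ x2) ∨ ¬¬x3 ∨ (¬x1 ∧ ¬x3)   [eliminate →]
≡ (¬x1 ∧ ¬x2) ∨ ¬¬x3 ∨ (¬x1 ∧ ¬x3)   [De Morgan]
≡ (¬x1 ∧ ¬x2) ∨ x3 ∨ (¬x1 ∧ ¬x3)   [double negation]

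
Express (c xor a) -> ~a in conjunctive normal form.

~a | c

(c xor a) -> ~a
⇔ ~(c xor a) | ~a
⇔ ~((c | a) & ~(c & a)) | ~a
⇔ ~(c | a) | ~~(c & a) | ~a
⇔ (~c & ~a) | ~~(c & a) | ~a
⇔ (~c & ~a) | (c & a) | ~a
⇔ (~c | c | ~a) & (~c | a | ~a) & (~a | c | ~a) & (~a | a | ~a)
⇔ ~a | c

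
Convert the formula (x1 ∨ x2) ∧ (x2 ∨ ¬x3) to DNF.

(x1 ∨ x2) ∧ (x2 ∨ ¬x3)
≡ (x1 ∧ x2) ∨ (x1 ∧ ¬x3) ∨ (x2 ∧ x2) ∨ (x2 ∧ ¬x3)
≡ (x1 ∧ ¬x3) ∨ x2

(x1 ∧ ¬x3) ∨ x2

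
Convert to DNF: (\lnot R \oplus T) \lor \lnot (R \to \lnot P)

(\lnot R \oplus T) \lor \lnot (R \to \lnot P)
= (\lnot R \land \lnot T) \lor (\lnot \lnot R \land T) \lor \lnot (R \to \lnot P)   [expand \oplus]
= (\lnot R \land \lnot T) \lor (\lnot \lnot R \land T) \lor \lnot (\lnot R \lor \lnot P)   [eliminate \to]
= (\lnot R \land \lnot T) \lor (R \land T) \lor \lnot (\lnot R \lor \lnot P)   [double negation]
= (\lnot R \land \lnot T) \lor (R \land T) \lor (\lnot \lnot R \land \lnot \lnot P)   [De Morgan]
= (\lnot R \land \lnot T) \lor (R \land T) \lor (R \land \lnot \lnot P)   [double negation]
= (\lnot R \land \lnot T) \lor (R \land T) \lor (R \land P)   [double negation]

(\lnot R \land \lnot T) \lor (R \land T) \lor (R \land P)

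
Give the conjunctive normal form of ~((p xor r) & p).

~((p xor r) & p)
= ~((p | r) & ~(p & r) & p)   (expand xor)
= ~(p | r) | ~~(p & r) | ~p   (De Morgan)
= (~p & ~r) | ~~(p & r) | ~p   (De Morgan)
= (~p & ~r) | (p & r) | ~p   (double negation)
= (~p | p | ~p) & (~p | r | ~p) & (~r | p | ~p) & (~r | r | ~p)   (distribute | over &)
= ~p | r   (simplify)

~p | r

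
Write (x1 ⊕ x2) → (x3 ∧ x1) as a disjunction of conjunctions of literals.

(¬x1 ∧ ¬x2) ∨ (x2 ∧ x1) ∨ (x3 ∧ x1)

(x1 ⊕ x2) → (x3 ∧ x1)
≡ ¬(x1 ⊕ x2) ∨ (x3 ∧ x1)   [eliminate →]
≡ ¬((x1 ∧ ¬x2) ∨ (¬x1 ∧ x2)) ∨ (x3 ∧ x1)   [expand ⊕]
≡ (¬(x1 ∧ ¬x2) ∧ ¬(¬x1 ∧ x2)) ∨ (x3 ∧ x1)   [De Morgan]
≡ ((¬x1 ∨ ¬¬x2) ∧ ¬(¬x1 ∧ x2)) ∨ (x3 ∧ x1)   [De Morgan]
≡ ((¬x1 ∨ x2) ∧ ¬(¬x1 ∧ x2)) ∨ (x3 ∧ x1)   [double negation]
≡ ((¬x1 ∨ x2) ∧ (¬¬x1 ∨ ¬x2)) ∨ (x3 ∧ x1)   [De Morgan]
≡ ((¬x1 ∨ x2) ∧ (x1 ∨ ¬x2)) ∨ (x3 ∧ x1)   [double negation]
≡ (¬x1 ∧ x1) ∨ (¬x1 ∧ ¬x2) ∨ (x2 ∧ x1) ∨ (x2 ∧ ¬x2) ∨ (x3 ∧ x1)   [distribute ∧ over ∨]
≡ (¬x1 ∧ ¬x2) ∨ (x2 ∧ x1) ∨ (x3 ∧ x1)   [simplify]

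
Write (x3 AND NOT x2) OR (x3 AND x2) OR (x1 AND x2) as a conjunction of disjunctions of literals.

(x3 OR x1) AND (x3 OR x2)

(x3 AND NOT x2) OR (x3 AND x2) OR (x1 AND x2)
≡ (x3 OR x3 OR x1) AND (x3 OR x3 OR x2) AND (x3 OR x2 OR x1) AND (x3 OR x2 OR x2) AND (NOT x2 OR x3 OR x1) AND (NOT x2 OR x3 OR x2) AND (NOT x2 OR x2 OR x1) AND (NOT x2 OR x2 OR x2)   [distribute OR over AND]
≡ (x3 OR x1) AND (x3 OR x2)   [simplify]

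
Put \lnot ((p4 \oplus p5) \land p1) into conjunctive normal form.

(\lnot p4 \lor p5 \lor \lnot p1) \land (\lnot p5 \lor p4 \lor \lnot p1)

\lnot ((p4 \oplus p5) \land p1)
= \lnot ((p4 \lor p5) \land \lnot (p4 \land p5) \land p1)   — expand \oplus
= \lnot (p4 \lor p5) \lor \lnot \lnot (p4 \land p5) \lor \lnot p1   — De Morgan
= \lnot p4 \land \lnot p5 \lor \lnot \lnot (p4 \land p5) \lor \lnot p1   — De Morgan
= \lnot p4 \land \lnot p5 \lor p4 \land p5 \lor \lnot p1   — double negation
= (\lnot p4 \lor p4 \lor \lnot p1) \land (\lnot p4 \lor p5 \lor \lnot p1) \land (\lnot p5 \lor p4 \lor \lnot p1) \land (\lnot p5 \lor p5 \lor \lnot p1)   — distribute \lor over \land
= (\lnot p4 \lor p5 \lor \lnot p1) \land (\lnot p5 \lor p4 \lor \lnot p1)   — simplify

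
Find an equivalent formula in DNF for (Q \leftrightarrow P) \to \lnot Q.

(Q \land \lnot P) \lor \lnot Q

(Q \leftrightarrow P) \to \lnot Q
≡ \lnot (Q \leftrightarrow P) \lor \lnot Q   (eliminate \to)
≡ \lnot ((Q \to P) \land (P \to Q)) \lor \lnot Q   (eliminate \leftrightarrow)
≡ \lnot ((\lnot Q \lor P) \land (P \to Q)) \lor \lnot Q   (eliminate \to)
≡ \lnot ((\lnot Q \lor P) \land (\lnot P \lor Q)) \lor \lnot Q   (eliminate \to)
≡ \lnot (\lnot Q \lor P) \lor \lnot (\lnot P \lor Q) \lor \lnot Q   (De Morgan)
≡ (\lnot \lnot Q \land \lnot P) \lor \lnot (\lnot P \lor Q) \lor \lnot Q   (De Morgan)
≡ (Q \land \lnot P) \lor \lnot (\lnot P \lor Q) \lor \lnot Q   (double negation)
≡ (Q \land \lnot P) \lor (\lnot \lnot P \land \lnot Q) \lor \lnot Q   (De Morgan)
≡ (Q \land \lnot P) \lor (P \land \lnot Q) \lor \lnot Q   (double negation)
≡ (Q \land \lnot P) \lor \lnot Q   (simplify)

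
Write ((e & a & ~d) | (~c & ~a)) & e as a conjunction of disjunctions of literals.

((e & a & ~d) | (~c & ~a)) & e
⇔ (e | ~c) & (e | ~a) & (a | ~c) & (a | ~a) & (~d | ~c) & (~d | ~a) & e   [distribute | over &]
⇔ (a | ~c) & (~d | ~c) & (~d | ~a) & e   [simplify]

(a | ~c) & (~d | ~c) & (~d | ~a) & e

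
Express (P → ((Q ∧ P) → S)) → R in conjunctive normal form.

(P ∨ R) ∧ (Q ∨ R) ∧ (¬S ∨ R)

(P → ((Q ∧ P) → S)) → R
≡ ¬(P → ((Q ∧ P) → S)) ∨ R
≡ ¬(¬P ∨ ((Q ∧ P) → S)) ∨ R
≡ ¬(¬P ∨ ¬(Q ∧ P) ∨ S) ∨ R
≡ (¬¬P ∧ ¬¬(Q ∧ P) ∧ ¬S) ∨ R
≡ (P ∧ ¬¬(Q ∧ P) ∧ ¬S) ∨ R
≡ (P ∧ Q ∧ P ∧ ¬S) ∨ R
≡ (P ∨ R) ∧ (Q ∨ R) ∧ (P ∨ R) ∧ (¬S ∨ R)
≡ (P ∨ R) ∧ (Q ∨ R) ∧ (¬S ∨ R)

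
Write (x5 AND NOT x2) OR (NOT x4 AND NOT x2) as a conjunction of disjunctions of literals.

(x5 AND NOT x2) OR (NOT x4 AND NOT x2)
≡ (x5 OR NOT x4) AND (x5 OR NOT x2) AND (NOT x2 OR NOT x4) AND (NOT x2 OR NOT x2)   [distribute OR over AND]
≡ (x5 OR NOT x4) AND NOT x2   [simplify]

(x5 OR NOT x4) AND NOT x2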